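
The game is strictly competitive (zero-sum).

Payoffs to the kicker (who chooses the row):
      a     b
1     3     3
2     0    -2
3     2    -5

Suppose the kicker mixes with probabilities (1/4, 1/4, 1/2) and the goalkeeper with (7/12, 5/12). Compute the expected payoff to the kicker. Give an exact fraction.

1/12

Against (7/12, 5/12), each row's expected payoff is 1: 3; 2: -5/6; 3: -11/12.
Taking the (1/4, 1/4, 1/2)-weighted average: (1/4)·(3) + (1/4)·(-5/6) + (1/2)·(-11/12) = 1/12.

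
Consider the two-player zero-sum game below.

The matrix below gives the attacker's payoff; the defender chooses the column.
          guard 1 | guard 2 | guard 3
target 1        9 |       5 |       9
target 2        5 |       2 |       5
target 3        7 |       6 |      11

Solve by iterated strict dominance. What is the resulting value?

Column guard 3 is strictly dominated by guard 2 for the defender (5<9, 2<5, 6<11); eliminate guard 3.
Column guard 1 is strictly dominated by guard 2 for the defender (5<9, 2<5, 6<7); eliminate guard 1.
Row target 1 is strictly dominated by row target 3 (6>5); eliminate target 1.
Row target 2 is strictly dominated by row target 3 (6>2); eliminate target 2.
Only (target 3, guard 2) remains, with payoff 6.

6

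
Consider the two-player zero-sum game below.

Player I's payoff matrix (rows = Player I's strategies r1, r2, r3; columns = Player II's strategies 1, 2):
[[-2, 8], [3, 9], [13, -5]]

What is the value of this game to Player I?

11/2

Row r1 is strictly dominated by row r2, so Player I never plays it.
The remaining 2×2 game on (r2, r3) × (1, 2) has no saddle point. Let Player I play r2 with probability p; indifference gives 3p + 13(1−p) = 9p − 5(1−p), so p = 3/4.
Similarly Player II's optimal q on 1 is 7/12, and the value is 3·(7/12) + (9)·(5/12) = 11/2.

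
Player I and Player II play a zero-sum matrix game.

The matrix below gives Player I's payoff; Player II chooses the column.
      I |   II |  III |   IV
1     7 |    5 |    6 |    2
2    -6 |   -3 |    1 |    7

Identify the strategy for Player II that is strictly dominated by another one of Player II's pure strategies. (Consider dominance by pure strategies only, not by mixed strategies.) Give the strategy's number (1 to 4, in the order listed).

Player II prefers columns that give Player I less. Compare III with II: 5 < 6, -3 < 1.
So II strictly dominates III for Player II; III is strictly dominated.

3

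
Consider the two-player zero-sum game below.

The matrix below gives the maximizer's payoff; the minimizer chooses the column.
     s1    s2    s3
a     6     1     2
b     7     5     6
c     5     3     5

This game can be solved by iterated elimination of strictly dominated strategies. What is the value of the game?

Column s3 is strictly dominated by s2 for the minimizer (1<2, 5<6, 3<5); eliminate s3.
Column s1 is strictly dominated by s2 for the minimizer (1<6, 5<7, 3<5); eliminate s1.
Row c is strictly dominated by row b (5>3); eliminate c.
Row a is strictly dominated by row b (5>1); eliminate a.
Only (b, s2) remains, with payoff 5.

5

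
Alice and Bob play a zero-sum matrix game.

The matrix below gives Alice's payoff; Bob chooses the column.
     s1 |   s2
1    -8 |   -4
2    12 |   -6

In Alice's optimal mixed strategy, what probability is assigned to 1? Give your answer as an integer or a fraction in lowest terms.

Row minima are -8 and -6, so Alice's maximin is -6; column maxima are 12 and -4, so Bob's minimax is -4. These differ, so the equilibrium is in mixed strategies.
Let Alice play 1 with probability p. Bob is indifferent when −8p + 12(1−p) = −4p − 6(1−p), giving p = 9/11.

9/11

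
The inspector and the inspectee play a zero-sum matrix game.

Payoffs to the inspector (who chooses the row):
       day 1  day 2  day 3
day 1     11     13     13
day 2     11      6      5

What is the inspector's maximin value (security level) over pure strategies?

11

The worst-case payoff for each row is day 1: 11, day 2: 5.
The best of these is 11.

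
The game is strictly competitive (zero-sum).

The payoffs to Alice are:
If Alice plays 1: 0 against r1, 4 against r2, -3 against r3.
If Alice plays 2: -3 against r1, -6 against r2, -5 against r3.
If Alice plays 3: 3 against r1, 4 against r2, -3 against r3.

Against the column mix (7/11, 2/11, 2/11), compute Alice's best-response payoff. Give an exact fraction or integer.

1: (0)·(7/11) + (4)·(2/11) + (-3)·(2/11) = 2/11.
2: (-3)·(7/11) + (-6)·(2/11) + (-5)·(2/11) = -43/11.
3: (3)·(7/11) + (4)·(2/11) + (-3)·(2/11) = 23/11.
The best pure response is 3 with expected payoff 23/11.

23/11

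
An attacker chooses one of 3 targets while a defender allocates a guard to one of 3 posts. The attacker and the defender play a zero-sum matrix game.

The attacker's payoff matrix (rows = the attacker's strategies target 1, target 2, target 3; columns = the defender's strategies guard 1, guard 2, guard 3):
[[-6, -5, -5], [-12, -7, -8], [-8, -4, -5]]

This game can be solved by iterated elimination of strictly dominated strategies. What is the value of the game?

Row target 2 is strictly dominated by row target 1 (-6>-12, -5>-7, -5>-8); eliminate target 2.
Column guard 3 is strictly dominated by guard 1 for the defender (-6<-5, -8<-5); eliminate guard 3.
Column guard 2 is strictly dominated by guard 1 for the defender (-6<-5, -8<-4); eliminate guard 2.
Row target 3 is strictly dominated by row target 1 (-6>-8); eliminate target 3.
Only (target 1, guard 1) remains, with payoff -6.

-6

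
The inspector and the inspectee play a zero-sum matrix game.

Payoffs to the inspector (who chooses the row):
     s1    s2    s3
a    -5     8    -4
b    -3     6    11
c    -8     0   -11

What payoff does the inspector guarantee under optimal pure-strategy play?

-3

Row minima: -5, -3, -11 → the inspector's maximin is -3.
Column maxima: -3, 8, 11 → the inspectee's minimax is -3.
They coincide at (b, s1), so the value is -3.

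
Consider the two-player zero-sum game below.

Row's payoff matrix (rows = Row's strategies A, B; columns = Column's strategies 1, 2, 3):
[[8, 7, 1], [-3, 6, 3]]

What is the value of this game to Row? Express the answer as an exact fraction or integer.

27/13

Column 2 is strictly dominated by 3 for Column (it gives Row more in every row).
The remaining 2×2 game on (A, B) × (1, 3) has no saddle point. Let Row play A with probability p; indifference gives 8p − 3(1−p) = p + 3(1−p), so p = 6/13.
Similarly Column's optimal q on 1 is 2/13, and the value is 8·(2/13) + (1)·(11/13) = 27/13.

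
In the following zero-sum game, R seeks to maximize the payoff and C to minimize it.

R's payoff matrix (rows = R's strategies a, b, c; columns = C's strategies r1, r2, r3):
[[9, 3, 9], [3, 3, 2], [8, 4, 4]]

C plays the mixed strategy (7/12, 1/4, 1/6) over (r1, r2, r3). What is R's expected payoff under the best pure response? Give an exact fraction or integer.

a: (9)·(7/12) + (3)·(1/4) + (9)·(1/6) = 15/2.
b: (3)·(7/12) + (3)·(1/4) + (2)·(1/6) = 17/6.
c: (8)·(7/12) + (4)·(1/4) + (4)·(1/6) = 19/3.
The best pure response is a with expected payoff 15/2.

15/2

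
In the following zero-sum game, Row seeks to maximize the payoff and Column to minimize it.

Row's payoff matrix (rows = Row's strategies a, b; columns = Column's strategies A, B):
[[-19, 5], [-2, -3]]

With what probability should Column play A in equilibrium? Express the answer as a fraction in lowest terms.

8/25

Row minima are -19 and -3, so Row's maximin is -3; column maxima are -2 and 5, so Column's minimax is -2. These differ, so the equilibrium is in mixed strategies.
Let Column play A with probability q. Row is indifferent when −19q + 5(1−q) = −2q − 3(1−q), giving q = 8/25.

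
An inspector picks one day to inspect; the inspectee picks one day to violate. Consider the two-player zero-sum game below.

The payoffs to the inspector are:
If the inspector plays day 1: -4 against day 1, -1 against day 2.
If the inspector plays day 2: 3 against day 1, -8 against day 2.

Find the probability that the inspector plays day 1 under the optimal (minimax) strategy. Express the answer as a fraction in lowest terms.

11/14

Row minima are -4 and -8, so the inspector's maximin is -4; column maxima are 3 and -1, so the inspectee's minimax is -1. These differ, so the equilibrium is in mixed strategies.
Let the inspector play day 1 with probability p. The inspectee is indifferent when −4p + 3(1−p) = −p − 8(1−p), giving p = 11/14.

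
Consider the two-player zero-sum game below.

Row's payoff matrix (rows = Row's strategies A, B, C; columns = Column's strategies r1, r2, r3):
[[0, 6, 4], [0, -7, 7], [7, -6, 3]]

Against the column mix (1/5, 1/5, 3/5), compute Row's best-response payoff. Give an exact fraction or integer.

A: (0)·(1/5) + (6)·(1/5) + (4)·(3/5) = 18/5.
B: (0)·(1/5) + (-7)·(1/5) + (7)·(3/5) = 14/5.
C: (7)·(1/5) + (-6)·(1/5) + (3)·(3/5) = 2.
The best pure response is A with expected payoff 18/5.

18/5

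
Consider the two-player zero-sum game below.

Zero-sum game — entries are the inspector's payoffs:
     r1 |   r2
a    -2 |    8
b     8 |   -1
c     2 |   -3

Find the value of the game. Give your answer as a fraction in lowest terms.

Row c is strictly dominated by row b, so the inspector never plays it.
The remaining 2×2 game on (a, b) × (r1, r2) has no saddle point. Let the inspector play a with probability p; indifference gives −2p + 8(1−p) = 8p − (1−p), so p = 9/19.
Similarly the inspectee's optimal q on r1 is 9/19, and the value is -2·(9/19) + (8)·(10/19) = 62/19.

62/19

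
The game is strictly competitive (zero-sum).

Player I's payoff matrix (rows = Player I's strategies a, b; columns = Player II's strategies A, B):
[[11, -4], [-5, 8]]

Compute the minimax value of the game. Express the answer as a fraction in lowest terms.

17/7

Row minima are -4 and -5, so Player I's maximin is -4; column maxima are 11 and 8, so Player II's minimax is 8. These differ, so the equilibrium is in mixed strategies.
Let Player I play a with probability p. Player II is indifferent when 11p − 5(1−p) = −4p + 8(1−p), giving p = 13/28.
Let Player II play A with probability q. Player I is indifferent when 11q − 4(1−q) = −5q + 8(1−q), giving q = 3/7.
The value is 11·(3/7) + (-4)·(4/7) = 17/7.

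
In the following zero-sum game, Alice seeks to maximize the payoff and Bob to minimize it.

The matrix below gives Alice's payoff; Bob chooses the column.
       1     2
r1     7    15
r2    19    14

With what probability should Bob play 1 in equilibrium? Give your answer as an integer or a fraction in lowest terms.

1/13

Row minima are 7 and 14, so Alice's maximin is 14; column maxima are 19 and 15, so Bob's minimax is 15. These differ, so the equilibrium is in mixed strategies.
Let Bob play 1 with probability q. Alice is indifferent when 7q + 15(1−q) = 19q + 14(1−q), giving q = 1/13.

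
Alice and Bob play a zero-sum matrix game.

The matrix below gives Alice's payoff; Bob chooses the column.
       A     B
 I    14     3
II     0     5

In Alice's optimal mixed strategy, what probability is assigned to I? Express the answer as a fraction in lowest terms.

Row minima are 3 and 0, so Alice's maximin is 3; column maxima are 14 and 5, so Bob's minimax is 5. These differ, so the equilibrium is in mixed strategies.
Let Alice play I with probability p. Bob is indifferent when 14p = 3p + 5(1−p), giving p = 5/16.

5/16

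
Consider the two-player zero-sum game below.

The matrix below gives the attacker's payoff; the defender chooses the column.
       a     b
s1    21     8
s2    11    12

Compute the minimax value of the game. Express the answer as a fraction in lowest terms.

82/7

Row minima are 8 and 11, so the attacker's maximin is 11; column maxima are 21 and 12, so the defender's minimax is 12. These differ, so the equilibrium is in mixed strategies.
Let the attacker play s1 with probability p. The defender is indifferent when 21p + 11(1−p) = 8p + 12(1−p), giving p = 1/14.
Let the defender play a with probability q. The attacker is indifferent when 21q + 8(1−q) = 11q + 12(1−q), giving q = 2/7.
The value is 21·(2/7) + (8)·(5/7) = 82/7.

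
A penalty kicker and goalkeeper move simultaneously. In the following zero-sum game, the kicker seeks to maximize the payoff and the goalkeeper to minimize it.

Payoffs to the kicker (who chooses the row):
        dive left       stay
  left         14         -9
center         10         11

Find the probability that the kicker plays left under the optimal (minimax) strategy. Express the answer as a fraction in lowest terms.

1/24

Row minima are -9 and 10, so the kicker's maximin is 10; column maxima are 14 and 11, so the goalkeeper's minimax is 11. These differ, so the equilibrium is in mixed strategies.
Let the kicker play left with probability p. The goalkeeper is indifferent when 14p + 10(1−p) = −9p + 11(1−p), giving p = 1/24.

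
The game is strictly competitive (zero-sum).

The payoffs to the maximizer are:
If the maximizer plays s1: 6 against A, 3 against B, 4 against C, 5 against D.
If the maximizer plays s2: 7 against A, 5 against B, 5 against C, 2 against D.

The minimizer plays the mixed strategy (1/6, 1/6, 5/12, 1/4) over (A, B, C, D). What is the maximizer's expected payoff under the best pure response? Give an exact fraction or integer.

s1: (6)·(1/6) + (3)·(1/6) + (4)·(5/12) + (5)·(1/4) = 53/12.
s2: (7)·(1/6) + (5)·(1/6) + (5)·(5/12) + (2)·(1/4) = 55/12.
The best pure response is s2 with expected payoff 55/12.

55/12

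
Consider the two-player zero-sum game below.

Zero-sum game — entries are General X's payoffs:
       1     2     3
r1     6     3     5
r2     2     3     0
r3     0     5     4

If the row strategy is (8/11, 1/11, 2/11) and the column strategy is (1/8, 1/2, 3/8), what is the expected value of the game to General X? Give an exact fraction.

Against (1/8, 1/2, 3/8), each row's expected payoff is r1: 33/8; r2: 7/4; r3: 4.
Taking the (8/11, 1/11, 2/11)-weighted average: (8/11)·(33/8) + (1/11)·(7/4) + (2/11)·(4) = 171/44.

171/44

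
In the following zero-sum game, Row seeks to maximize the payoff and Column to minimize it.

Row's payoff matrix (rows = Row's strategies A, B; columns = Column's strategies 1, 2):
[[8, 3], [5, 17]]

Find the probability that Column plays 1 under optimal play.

14/17

Row minima are 3 and 5, so Row's maximin is 5; column maxima are 8 and 17, so Column's minimax is 8. These differ, so the equilibrium is in mixed strategies.
Let Column play 1 with probability q. Row is indifferent when 8q + 3(1−q) = 5q + 17(1−q), giving q = 14/17.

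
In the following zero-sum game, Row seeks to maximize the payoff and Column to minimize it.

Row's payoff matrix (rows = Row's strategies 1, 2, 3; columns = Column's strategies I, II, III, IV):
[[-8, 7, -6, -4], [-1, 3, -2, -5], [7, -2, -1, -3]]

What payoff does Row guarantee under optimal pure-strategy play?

-3

Row minima: -8, -5, -3 → Row's maximin is -3.
Column maxima: 7, 7, -1, -3 → Column's minimax is -3.
They coincide at (3, IV), so the value is -3.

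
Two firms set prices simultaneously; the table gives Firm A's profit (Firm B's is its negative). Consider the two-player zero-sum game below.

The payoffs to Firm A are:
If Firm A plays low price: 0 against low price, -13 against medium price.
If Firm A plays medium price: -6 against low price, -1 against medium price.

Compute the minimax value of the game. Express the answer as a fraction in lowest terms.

Row minima are -13 and -6, so Firm A's maximin is -6; column maxima are 0 and -1, so Firm B's minimax is -1. These differ, so the equilibrium is in mixed strategies.
Let Firm A play low price with probability p. Firm B is indifferent when −6(1−p) = −13p − (1−p), giving p = 5/18.
Let Firm B play low price with probability q. Firm A is indifferent when −13(1−q) = −6q − (1−q), giving q = 2/3.
The value is 0·(2/3) + (-13)·(1/3) = -13/3.

-13/3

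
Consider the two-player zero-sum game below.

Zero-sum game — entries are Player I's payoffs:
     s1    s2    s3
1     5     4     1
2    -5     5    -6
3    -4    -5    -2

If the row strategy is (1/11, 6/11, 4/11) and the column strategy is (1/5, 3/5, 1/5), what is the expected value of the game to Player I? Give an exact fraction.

-42/55

Against (1/5, 3/5, 1/5), each row's expected payoff is 1: 18/5; 2: 4/5; 3: -21/5.
Taking the (1/11, 6/11, 4/11)-weighted average: (1/11)·(18/5) + (6/11)·(4/5) + (4/11)·(-21/5) = -42/55.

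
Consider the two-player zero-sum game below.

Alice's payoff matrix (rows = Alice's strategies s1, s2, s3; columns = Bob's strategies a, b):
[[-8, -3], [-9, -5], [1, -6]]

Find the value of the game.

-17/4

Row s2 is strictly dominated by row s1, so Alice never plays it.
The remaining 2×2 game on (s1, s3) × (a, b) has no saddle point. Let Alice play s1 with probability p; indifference gives −8p + (1−p) = −3p − 6(1−p), so p = 7/12.
Similarly Bob's optimal q on a is 1/4, and the value is -8·(1/4) + (-3)·(3/4) = -17/4.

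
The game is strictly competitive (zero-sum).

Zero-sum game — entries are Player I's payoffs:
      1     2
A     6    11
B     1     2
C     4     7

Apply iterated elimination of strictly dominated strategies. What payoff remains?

Column 2 is strictly dominated by 1 for Player II (6<11, 1<2, 4<7); eliminate 2.
Row B is strictly dominated by row A (6>1); eliminate B.
Row C is strictly dominated by row A (6>4); eliminate C.
Only (A, 1) remains, with payoff 6.

6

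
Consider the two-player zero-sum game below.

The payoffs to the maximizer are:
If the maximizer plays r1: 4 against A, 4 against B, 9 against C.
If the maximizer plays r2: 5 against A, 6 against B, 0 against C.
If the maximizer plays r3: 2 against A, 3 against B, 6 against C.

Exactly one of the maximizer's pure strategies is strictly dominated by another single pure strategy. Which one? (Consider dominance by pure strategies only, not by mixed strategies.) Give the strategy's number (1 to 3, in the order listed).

3

Compare r3 with r1: 4 > 2, 4 > 3, 9 > 6.
So r1 strictly dominates r3 for the maximizer; r3 is strictly dominated.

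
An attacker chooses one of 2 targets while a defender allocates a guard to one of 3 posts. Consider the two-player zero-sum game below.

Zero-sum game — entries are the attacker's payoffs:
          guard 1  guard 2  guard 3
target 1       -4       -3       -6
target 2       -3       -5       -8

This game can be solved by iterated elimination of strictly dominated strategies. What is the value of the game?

-6

Column guard 2 is strictly dominated by guard 3 for the defender (-6<-3, -8<-5); eliminate guard 2.
Column guard 1 is strictly dominated by guard 3 for the defender (-6<-4, -8<-3); eliminate guard 1.
Row target 2 is strictly dominated by row target 1 (-6>-8); eliminate target 2.
Only (target 1, guard 3) remains, with payoff -6.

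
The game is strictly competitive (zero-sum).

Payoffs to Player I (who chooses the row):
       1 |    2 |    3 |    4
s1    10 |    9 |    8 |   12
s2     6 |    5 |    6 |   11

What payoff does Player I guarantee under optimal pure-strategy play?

Row minima: 8, 5 → Player I's maximin is 8.
Column maxima: 10, 9, 8, 12 → Player II's minimax is 8.
They coincide at (s1, 3), so the value is 8.

8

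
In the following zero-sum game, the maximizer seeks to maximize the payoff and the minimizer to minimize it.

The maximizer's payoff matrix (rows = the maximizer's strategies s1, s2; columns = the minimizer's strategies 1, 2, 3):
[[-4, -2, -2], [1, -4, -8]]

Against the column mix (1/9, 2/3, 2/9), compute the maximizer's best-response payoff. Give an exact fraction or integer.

-20/9

s1: (-4)·(1/9) + (-2)·(2/3) + (-2)·(2/9) = -20/9.
s2: (1)·(1/9) + (-4)·(2/3) + (-8)·(2/9) = -13/3.
The best pure response is s1 with expected payoff -20/9.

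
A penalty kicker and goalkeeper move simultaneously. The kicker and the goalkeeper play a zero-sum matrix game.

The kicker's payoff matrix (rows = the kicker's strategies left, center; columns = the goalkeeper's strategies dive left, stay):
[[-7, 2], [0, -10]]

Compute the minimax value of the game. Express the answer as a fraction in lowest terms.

-70/19

Row minima are -7 and -10, so the kicker's maximin is -7; column maxima are 0 and 2, so the goalkeeper's minimax is 0. These differ, so the equilibrium is in mixed strategies.
Let the kicker play left with probability p. The goalkeeper is indifferent when −7p = 2p − 10(1−p), giving p = 10/19.
Let the goalkeeper play dive left with probability q. The kicker is indifferent when −7q + 2(1−q) = −10(1−q), giving q = 12/19.
The value is -7·(12/19) + (2)·(7/19) = -70/19.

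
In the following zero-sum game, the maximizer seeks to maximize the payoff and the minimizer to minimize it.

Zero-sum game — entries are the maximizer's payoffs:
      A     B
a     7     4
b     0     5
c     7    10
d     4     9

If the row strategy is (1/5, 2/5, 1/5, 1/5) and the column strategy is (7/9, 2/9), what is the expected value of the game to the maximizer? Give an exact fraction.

64/15

Against (7/9, 2/9), each row's expected payoff is a: 19/3; b: 10/9; c: 23/3; d: 46/9.
Taking the (1/5, 2/5, 1/5, 1/5)-weighted average: (1/5)·(19/3) + (2/5)·(10/9) + (1/5)·(23/3) + (1/5)·(46/9) = 64/15.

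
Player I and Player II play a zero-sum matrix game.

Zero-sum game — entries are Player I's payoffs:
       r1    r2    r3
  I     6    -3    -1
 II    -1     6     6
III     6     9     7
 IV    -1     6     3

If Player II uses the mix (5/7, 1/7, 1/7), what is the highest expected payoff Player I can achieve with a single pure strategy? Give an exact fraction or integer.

46/7

I: (6)·(5/7) + (-3)·(1/7) + (-1)·(1/7) = 26/7.
II: (-1)·(5/7) + (6)·(1/7) + (6)·(1/7) = 1.
III: (6)·(5/7) + (9)·(1/7) + (7)·(1/7) = 46/7.
IV: (-1)·(5/7) + (6)·(1/7) + (3)·(1/7) = 4/7.
The best pure response is III with expected payoff 46/7.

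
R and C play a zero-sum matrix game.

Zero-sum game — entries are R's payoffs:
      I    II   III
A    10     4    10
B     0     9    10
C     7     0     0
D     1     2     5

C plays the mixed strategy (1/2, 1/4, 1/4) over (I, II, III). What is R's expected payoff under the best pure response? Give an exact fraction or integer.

A: (10)·(1/2) + (4)·(1/4) + (10)·(1/4) = 17/2.
B: (0)·(1/2) + (9)·(1/4) + (10)·(1/4) = 19/4.
C: (7)·(1/2) + (0)·(1/4) + (0)·(1/4) = 7/2.
D: (1)·(1/2) + (2)·(1/4) + (5)·(1/4) = 9/4.
The best pure response is A with expected payoff 17/2.

17/2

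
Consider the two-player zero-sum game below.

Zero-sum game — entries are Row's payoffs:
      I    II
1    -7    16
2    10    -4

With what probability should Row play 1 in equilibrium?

Row minima are -7 and -4, so Row's maximin is -4; column maxima are 10 and 16, so Column's minimax is 10. These differ, so the equilibrium is in mixed strategies.
Let Row play 1 with probability p. Column is indifferent when −7p + 10(1−p) = 16p − 4(1−p), giving p = 14/37.

14/37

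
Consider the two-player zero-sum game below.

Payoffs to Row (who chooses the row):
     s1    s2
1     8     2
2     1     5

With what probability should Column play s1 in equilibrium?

Row minima are 2 and 1, so Row's maximin is 2; column maxima are 8 and 5, so Column's minimax is 5. These differ, so the equilibrium is in mixed strategies.
Let Column play s1 with probability q. Row is indifferent when 8q + 2(1−q) = q + 5(1−q), giving q = 3/10.

3/10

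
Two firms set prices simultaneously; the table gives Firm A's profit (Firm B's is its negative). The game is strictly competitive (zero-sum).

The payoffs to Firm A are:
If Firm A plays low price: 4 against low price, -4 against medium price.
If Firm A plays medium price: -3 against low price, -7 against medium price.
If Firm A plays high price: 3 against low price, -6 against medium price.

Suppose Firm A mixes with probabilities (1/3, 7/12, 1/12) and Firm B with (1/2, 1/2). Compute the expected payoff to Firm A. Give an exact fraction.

-73/24

Against (1/2, 1/2), each row's expected payoff is low price: 0; medium price: -5; high price: -3/2.
Taking the (1/3, 7/12, 1/12)-weighted average: (1/3)·(0) + (7/12)·(-5) + (1/12)·(-3/2) = -73/24.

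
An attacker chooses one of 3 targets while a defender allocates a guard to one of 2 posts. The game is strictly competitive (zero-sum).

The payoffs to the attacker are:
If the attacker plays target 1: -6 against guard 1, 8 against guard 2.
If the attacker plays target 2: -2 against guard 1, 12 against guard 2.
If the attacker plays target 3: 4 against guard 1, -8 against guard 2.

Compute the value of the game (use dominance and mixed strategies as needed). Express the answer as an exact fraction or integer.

16/13

Row target 1 is strictly dominated by row target 2, so the attacker never plays it.
The remaining 2×2 game on (target 2, target 3) × (guard 1, guard 2) has no saddle point. Let the attacker play target 2 with probability p; indifference gives −2p + 4(1−p) = 12p − 8(1−p), so p = 6/13.
Similarly the defender's optimal q on guard 1 is 10/13, and the value is -2·(10/13) + (12)·(3/13) = 16/13.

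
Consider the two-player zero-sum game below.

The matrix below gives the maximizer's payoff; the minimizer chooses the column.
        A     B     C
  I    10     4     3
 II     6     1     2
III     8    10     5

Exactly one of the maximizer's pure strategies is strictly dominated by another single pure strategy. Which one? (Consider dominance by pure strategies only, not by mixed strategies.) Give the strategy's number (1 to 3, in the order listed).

2

Compare II with I: 10 > 6, 4 > 1, 3 > 2.
So I strictly dominates II for the maximizer; II is strictly dominated.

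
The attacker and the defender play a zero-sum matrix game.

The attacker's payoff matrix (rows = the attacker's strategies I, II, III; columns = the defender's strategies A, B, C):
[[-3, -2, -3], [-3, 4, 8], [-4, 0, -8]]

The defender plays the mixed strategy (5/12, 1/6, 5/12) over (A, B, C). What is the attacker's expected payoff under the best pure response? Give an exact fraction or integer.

11/4

I: (-3)·(5/12) + (-2)·(1/6) + (-3)·(5/12) = -17/6.
II: (-3)·(5/12) + (4)·(1/6) + (8)·(5/12) = 11/4.
III: (-4)·(5/12) + (0)·(1/6) + (-8)·(5/12) = -5.
The best pure response is II with expected payoff 11/4.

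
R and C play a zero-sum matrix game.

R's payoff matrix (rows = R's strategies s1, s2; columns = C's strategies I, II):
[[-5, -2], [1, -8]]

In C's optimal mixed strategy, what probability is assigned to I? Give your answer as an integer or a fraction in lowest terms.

Row minima are -5 and -8, so R's maximin is -5; column maxima are 1 and -2, so C's minimax is -2. These differ, so the equilibrium is in mixed strategies.
Let C play I with probability q. R is indifferent when −5q − 2(1−q) = q − 8(1−q), giving q = 1/2.

1/2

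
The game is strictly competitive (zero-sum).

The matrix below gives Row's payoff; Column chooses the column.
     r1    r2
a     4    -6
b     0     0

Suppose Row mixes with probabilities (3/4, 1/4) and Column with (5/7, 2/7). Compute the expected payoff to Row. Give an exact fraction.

Against (5/7, 2/7), each row's expected payoff is a: 8/7; b: 0.
Taking the (3/4, 1/4)-weighted average: (3/4)·(8/7) + (1/4)·(0) = 6/7.

6/7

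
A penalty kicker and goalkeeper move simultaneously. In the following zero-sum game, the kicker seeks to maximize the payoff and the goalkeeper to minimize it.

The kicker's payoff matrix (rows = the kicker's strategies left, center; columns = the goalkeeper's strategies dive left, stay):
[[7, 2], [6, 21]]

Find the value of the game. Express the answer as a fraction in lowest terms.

27/4

Row minima are 2 and 6, so the kicker's maximin is 6; column maxima are 7 and 21, so the goalkeeper's minimax is 7. These differ, so the equilibrium is in mixed strategies.
Let the kicker play left with probability p. The goalkeeper is indifferent when 7p + 6(1−p) = 2p + 21(1−p), giving p = 3/4.
Let the goalkeeper play dive left with probability q. The kicker is indifferent when 7q + 2(1−q) = 6q + 21(1−q), giving q = 19/20.
The value is 7·(19/20) + (2)·(1/20) = 27/4.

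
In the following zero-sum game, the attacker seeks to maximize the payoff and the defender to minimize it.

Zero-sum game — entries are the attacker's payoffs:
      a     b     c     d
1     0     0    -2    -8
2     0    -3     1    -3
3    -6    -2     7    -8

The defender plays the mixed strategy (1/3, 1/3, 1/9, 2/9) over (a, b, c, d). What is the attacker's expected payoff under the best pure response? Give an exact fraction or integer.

-14/9

1: (0)·(1/3) + (0)·(1/3) + (-2)·(1/9) + (-8)·(2/9) = -2.
2: (0)·(1/3) + (-3)·(1/3) + (1)·(1/9) + (-3)·(2/9) = -14/9.
3: (-6)·(1/3) + (-2)·(1/3) + (7)·(1/9) + (-8)·(2/9) = -11/3.
The best pure response is 2 with expected payoff -14/9.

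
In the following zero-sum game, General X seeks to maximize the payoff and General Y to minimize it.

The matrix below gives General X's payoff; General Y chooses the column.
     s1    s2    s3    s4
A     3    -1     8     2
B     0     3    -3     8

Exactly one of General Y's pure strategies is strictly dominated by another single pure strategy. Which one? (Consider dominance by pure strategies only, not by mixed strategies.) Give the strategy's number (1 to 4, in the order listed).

General Y prefers columns that give General X less. Compare s4 with s2: -1 < 2, 3 < 8.
So s2 strictly dominates s4 for General Y; s4 is strictly dominated.

4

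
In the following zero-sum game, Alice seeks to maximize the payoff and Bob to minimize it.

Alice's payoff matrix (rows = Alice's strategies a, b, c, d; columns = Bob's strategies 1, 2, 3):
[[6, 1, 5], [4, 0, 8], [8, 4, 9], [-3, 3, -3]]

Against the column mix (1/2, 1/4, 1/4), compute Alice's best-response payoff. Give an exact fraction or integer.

29/4

a: (6)·(1/2) + (1)·(1/4) + (5)·(1/4) = 9/2.
b: (4)·(1/2) + (0)·(1/4) + (8)·(1/4) = 4.
c: (8)·(1/2) + (4)·(1/4) + (9)·(1/4) = 29/4.
d: (-3)·(1/2) + (3)·(1/4) + (-3)·(1/4) = -3/2.
The best pure response is c with expected payoff 29/4.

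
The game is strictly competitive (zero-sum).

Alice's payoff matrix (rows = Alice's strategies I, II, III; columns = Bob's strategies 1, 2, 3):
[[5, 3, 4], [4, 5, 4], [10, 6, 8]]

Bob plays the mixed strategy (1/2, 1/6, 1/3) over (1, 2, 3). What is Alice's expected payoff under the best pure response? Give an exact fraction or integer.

26/3

I: (5)·(1/2) + (3)·(1/6) + (4)·(1/3) = 13/3.
II: (4)·(1/2) + (5)·(1/6) + (4)·(1/3) = 25/6.
III: (10)·(1/2) + (6)·(1/6) + (8)·(1/3) = 26/3.
The best pure response is III with expected payoff 26/3.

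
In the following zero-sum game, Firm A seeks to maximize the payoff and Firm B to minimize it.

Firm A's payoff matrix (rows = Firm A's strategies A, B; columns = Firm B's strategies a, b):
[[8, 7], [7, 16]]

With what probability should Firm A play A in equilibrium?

9/10

Row minima are 7 and 7, so Firm A's maximin is 7; column maxima are 8 and 16, so Firm B's minimax is 8. These differ, so the equilibrium is in mixed strategies.
Let Firm A play A with probability p. Firm B is indifferent when 8p + 7(1−p) = 7p + 16(1−p), giving p = 9/10.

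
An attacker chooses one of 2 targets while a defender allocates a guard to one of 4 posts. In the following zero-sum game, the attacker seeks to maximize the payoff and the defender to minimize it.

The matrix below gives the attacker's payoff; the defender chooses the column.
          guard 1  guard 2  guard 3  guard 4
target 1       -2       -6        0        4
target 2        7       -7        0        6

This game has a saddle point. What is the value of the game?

Row minima: -6, -7 → the attacker's maximin is -6.
Column maxima: 7, -6, 0, 6 → the defender's minimax is -6.
They coincide at (target 1, guard 2), so the value is -6.

-6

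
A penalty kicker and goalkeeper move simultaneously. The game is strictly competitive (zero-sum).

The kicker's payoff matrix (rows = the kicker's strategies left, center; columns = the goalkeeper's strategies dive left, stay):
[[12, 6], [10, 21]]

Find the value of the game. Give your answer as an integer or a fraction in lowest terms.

192/17

Row minima are 6 and 10, so the kicker's maximin is 10; column maxima are 12 and 21, so the goalkeeper's minimax is 12. These differ, so the equilibrium is in mixed strategies.
Let the kicker play left with probability p. The goalkeeper is indifferent when 12p + 10(1−p) = 6p + 21(1−p), giving p = 11/17.
Let the goalkeeper play dive left with probability q. The kicker is indifferent when 12q + 6(1−q) = 10q + 21(1−q), giving q = 15/17.
The value is 12·(15/17) + (6)·(2/17) = 192/17.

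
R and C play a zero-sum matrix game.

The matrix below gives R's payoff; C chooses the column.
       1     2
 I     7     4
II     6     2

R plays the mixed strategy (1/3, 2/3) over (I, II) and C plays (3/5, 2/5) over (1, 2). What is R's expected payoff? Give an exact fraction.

73/15

Against (3/5, 2/5), each row's expected payoff is I: 29/5; II: 22/5.
Taking the (1/3, 2/3)-weighted average: (1/3)·(29/5) + (2/3)·(22/5) = 73/15.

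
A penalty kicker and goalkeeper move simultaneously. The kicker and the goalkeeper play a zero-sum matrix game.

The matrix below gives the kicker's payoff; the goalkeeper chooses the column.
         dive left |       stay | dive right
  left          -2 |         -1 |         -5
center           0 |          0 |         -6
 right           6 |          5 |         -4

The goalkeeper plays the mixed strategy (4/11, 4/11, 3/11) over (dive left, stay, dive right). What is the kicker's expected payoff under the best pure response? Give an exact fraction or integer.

left: (-2)·(4/11) + (-1)·(4/11) + (-5)·(3/11) = -27/11.
center: (0)·(4/11) + (0)·(4/11) + (-6)·(3/11) = -18/11.
right: (6)·(4/11) + (5)·(4/11) + (-4)·(3/11) = 32/11.
The best pure response is right with expected payoff 32/11.

32/11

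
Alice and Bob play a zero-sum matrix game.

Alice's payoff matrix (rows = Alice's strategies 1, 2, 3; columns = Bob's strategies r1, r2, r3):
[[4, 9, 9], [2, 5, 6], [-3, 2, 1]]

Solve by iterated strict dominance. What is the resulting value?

4

Column r3 is strictly dominated by r1 for Bob (4<9, 2<6, -3<1); eliminate r3.
Row 2 is strictly dominated by row 1 (4>2, 9>5); eliminate 2.
Row 3 is strictly dominated by row 1 (4>-3, 9>2); eliminate 3.
Column r2 is strictly dominated by r1 for Bob (4<9); eliminate r2.
Only (1, r1) remains, with payoff 4.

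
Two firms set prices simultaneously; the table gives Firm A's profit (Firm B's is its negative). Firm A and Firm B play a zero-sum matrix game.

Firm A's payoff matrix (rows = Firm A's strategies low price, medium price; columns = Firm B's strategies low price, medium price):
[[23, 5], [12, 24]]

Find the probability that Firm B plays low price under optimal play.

Row minima are 5 and 12, so Firm A's maximin is 12; column maxima are 23 and 24, so Firm B's minimax is 23. These differ, so the equilibrium is in mixed strategies.
Let Firm B play low price with probability q. Firm A is indifferent when 23q + 5(1−q) = 12q + 24(1−q), giving q = 19/30.

19/30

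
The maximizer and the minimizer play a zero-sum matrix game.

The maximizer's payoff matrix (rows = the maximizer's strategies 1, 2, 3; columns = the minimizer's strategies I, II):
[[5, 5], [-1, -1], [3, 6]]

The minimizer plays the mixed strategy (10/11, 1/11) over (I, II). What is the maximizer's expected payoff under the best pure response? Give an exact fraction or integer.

5

1: (5)·(10/11) + (5)·(1/11) = 5.
2: (-1)·(10/11) + (-1)·(1/11) = -1.
3: (3)·(10/11) + (6)·(1/11) = 36/11.
The best pure response is 1 with expected payoff 5.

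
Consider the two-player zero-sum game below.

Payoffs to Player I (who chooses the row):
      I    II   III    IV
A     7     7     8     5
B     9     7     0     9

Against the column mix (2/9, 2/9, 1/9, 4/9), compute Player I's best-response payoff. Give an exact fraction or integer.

A: (7)·(2/9) + (7)·(2/9) + (8)·(1/9) + (5)·(4/9) = 56/9.
B: (9)·(2/9) + (7)·(2/9) + (0)·(1/9) + (9)·(4/9) = 68/9.
The best pure response is B with expected payoff 68/9.

68/9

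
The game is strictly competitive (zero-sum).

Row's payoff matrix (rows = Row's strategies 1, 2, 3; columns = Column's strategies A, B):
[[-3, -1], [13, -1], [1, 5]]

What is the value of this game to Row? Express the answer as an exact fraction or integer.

Row 1 is strictly dominated by row 3, so Row never plays it.
The remaining 2×2 game on (2, 3) × (A, B) has no saddle point. Let Row play 2 with probability p; indifference gives 13p + (1−p) = −p + 5(1−p), so p = 2/9.
Similarly Column's optimal q on A is 1/3, and the value is 13·(1/3) + (-1)·(2/3) = 11/3.

11/3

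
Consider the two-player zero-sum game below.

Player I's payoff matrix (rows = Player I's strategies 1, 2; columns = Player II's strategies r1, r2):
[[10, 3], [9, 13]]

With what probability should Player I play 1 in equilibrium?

4/11

Row minima are 3 and 9, so Player I's maximin is 9; column maxima are 10 and 13, so Player II's minimax is 10. These differ, so the equilibrium is in mixed strategies.
Let Player I play 1 with probability p. Player II is indifferent when 10p + 9(1−p) = 3p + 13(1−p), giving p = 4/11.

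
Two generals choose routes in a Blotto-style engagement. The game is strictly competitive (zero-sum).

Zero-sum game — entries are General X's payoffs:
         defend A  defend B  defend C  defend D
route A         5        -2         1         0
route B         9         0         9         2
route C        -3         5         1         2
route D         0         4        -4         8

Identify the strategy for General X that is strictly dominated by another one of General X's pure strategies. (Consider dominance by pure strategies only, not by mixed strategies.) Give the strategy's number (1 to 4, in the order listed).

Compare route A with route B: 9 > 5, 0 > -2, 9 > 1, 2 > 0.
So route B strictly dominates route A for General X; route A is strictly dominated.

1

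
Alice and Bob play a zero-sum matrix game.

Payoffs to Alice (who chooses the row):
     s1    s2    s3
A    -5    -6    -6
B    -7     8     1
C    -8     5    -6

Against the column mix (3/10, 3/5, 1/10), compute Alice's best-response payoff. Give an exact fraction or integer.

14/5

A: (-5)·(3/10) + (-6)·(3/5) + (-6)·(1/10) = -57/10.
B: (-7)·(3/10) + (8)·(3/5) + (1)·(1/10) = 14/5.
C: (-8)·(3/10) + (5)·(3/5) + (-6)·(1/10) = 0.
The best pure response is B with expected payoff 14/5.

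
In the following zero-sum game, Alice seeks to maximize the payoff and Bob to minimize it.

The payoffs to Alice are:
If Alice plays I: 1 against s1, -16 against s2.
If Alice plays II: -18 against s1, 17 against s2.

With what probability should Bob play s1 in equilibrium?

Row minima are -16 and -18, so Alice's maximin is -16; column maxima are 1 and 17, so Bob's minimax is 1. These differ, so the equilibrium is in mixed strategies.
Let Bob play s1 with probability q. Alice is indifferent when q − 16(1−q) = −18q + 17(1−q), giving q = 33/52.

33/52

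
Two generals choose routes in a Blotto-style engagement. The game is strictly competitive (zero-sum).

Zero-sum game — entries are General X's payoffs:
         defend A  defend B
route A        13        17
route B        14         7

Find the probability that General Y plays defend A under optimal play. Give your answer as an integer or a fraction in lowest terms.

Row minima are 13 and 7, so General X's maximin is 13; column maxima are 14 and 17, so General Y's minimax is 14. These differ, so the equilibrium is in mixed strategies.
Let General Y play defend A with probability q. General X is indifferent when 13q + 17(1−q) = 14q + 7(1−q), giving q = 10/11.

10/11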